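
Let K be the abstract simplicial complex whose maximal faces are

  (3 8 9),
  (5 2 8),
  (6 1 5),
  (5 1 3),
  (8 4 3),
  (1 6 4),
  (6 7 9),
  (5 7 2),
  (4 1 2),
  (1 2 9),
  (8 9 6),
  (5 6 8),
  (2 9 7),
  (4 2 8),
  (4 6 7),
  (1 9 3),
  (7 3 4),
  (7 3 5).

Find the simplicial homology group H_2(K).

H_2 ≅ Z.

Order the vertices as 1 < 2 < 3 < 4 < 5 < 6 < 7 < 8 < 9. Listing each simplex with vertices in this order, K has dimension 2 with simplices:

  0-simplices (9): [1], [2], [3], [4], [5], [6], [7], [8], [9]
  1-simplices (27): (27 of them)
  2-simplices (18): [1,2,4], [1,2,9], [1,3,5], [1,3,9], [1,4,6], [1,5,6], [2,4,8], [2,5,7], [2,5,8], [2,7,9], [3,4,7], [3,4,8], [3,5,7], [3,8,9], [4,6,7], [5,6,8], [6,7,9], [6,8,9]

Hence C_0 ≅ Z^9, C_1 ≅ Z^27, C_2 ≅ Z^18.

The boundary map ∂_1: C_1 → C_0 is given by ∂[p,q] = [q] − [p]. For instance
  ∂[4,6] = [6] − [4].
The 9×27 boundary matrix has rank 8 and Smith normal form diag(1,1,1,1,1,1,1,1).

∂_2: C_2 → C_1 maps a triangle to the signed sum of its edges. For instance
  ∂[3,4,7] = [4,7] − [3,7] + [3,4],
  ∂[1,2,4] = [2,4] − [1,4] + [1,2].
The 27×18 boundary matrix has rank 17 and Smith normal form diag(1,1,1,1,1,1,1,1,1,1,1,1,1,1,1,1,1).

Computing H_k = (kernel of ∂_k) / (image of ∂_{k+1}):

  H_2: rank ker ∂_2 − rank ∂_3 = (18 − 17) − 0 = 1, and there is no ∂_3, so H_2 ≅ Z.

(K is a triangulation of the torus T^2.)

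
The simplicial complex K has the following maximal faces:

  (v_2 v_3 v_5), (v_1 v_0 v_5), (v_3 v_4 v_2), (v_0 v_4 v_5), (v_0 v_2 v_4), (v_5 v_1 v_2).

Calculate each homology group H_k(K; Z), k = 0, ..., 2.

Fix the vertex order v_0 < v_1 < v_2 < v_3 < v_4 < v_5 and write every simplex with vertices in increasing order. Then dim K = 2 and the simplices of K are:

  0-simplices (6): [v_0], [v_1], [v_2], [v_3], [v_4], [v_5]
  1-simplices (12): [v_0,v_1], [v_0,v_2], [v_0,v_4], [v_0,v_5], [v_1,v_2], [v_1,v_5], [v_2,v_3], [v_2,v_4], [v_2,v_5], [v_3,v_4], [v_3,v_5], [v_4,v_5]
  2-simplices (6): [v_0,v_1,v_5], [v_0,v_2,v_4], [v_0,v_4,v_5], [v_1,v_2,v_5], [v_2,v_3,v_4], [v_2,v_3,v_5]

Hence C_0 ≅ Z^6, C_1 ≅ Z^12, C_2 ≅ Z^6.

∂_1: C_1 → C_0 maps an edge to its endpoints' difference, ∂[p,q] = q − p. For instance
  ∂[v_1,v_5] = [v_5] − [v_1].
The resulting 6×12 matrix has rank 5, and its Smith normal form has invariant factors (1,1,1,1,1).

The boundary map ∂_2: C_2 → C_1 maps a triangle to the signed sum of its edges. For instance
  ∂[v_2,v_3,v_5] = [v_3,v_5] − [v_2,v_5] + [v_2,v_3],
  ∂[v_0,v_4,v_5] = [v_4,v_5] − [v_0,v_5] + [v_0,v_4].
The resulting 12×6 matrix has rank 6, and its Smith normal form has invariant factors (1,1,1,1,1,1).

From H_k ≅ ker(∂_k) / im(∂_{k+1}) we obtain:

  H_0: rank C_0 − rank ∂_1 = 6 − 5 = 1, and the invariant factors of ∂_1 are all 1, so H_0 = Z.
  H_1: rank ker ∂_1 − rank ∂_2 = (12 − 5) − 6 = 1, and the invariant factors of ∂_2 are all 1, so H_1 = Z.
  H_2: rank ker ∂_2 − rank ∂_3 = (6 − 6) − 0 = 0, and there is no ∂_3, so H_2 = 0.

(K is a triangulation of the cylinder S^1 x I.)

H_0 ≅ Z,  H_1 ≅ Z,  H_2 = 0.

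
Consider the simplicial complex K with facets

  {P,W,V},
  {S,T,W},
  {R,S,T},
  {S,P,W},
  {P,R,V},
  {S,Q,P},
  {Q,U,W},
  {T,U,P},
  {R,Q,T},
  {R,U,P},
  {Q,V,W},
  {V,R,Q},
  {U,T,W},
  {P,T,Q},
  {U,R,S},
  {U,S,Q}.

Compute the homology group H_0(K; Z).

H_0 = Z.

Take the total order P < Q < R < S < T < U < V < W on the vertex set. Then K (dimension 2) consists of the simplices:

  0-simplices (8): P, Q, R, S, T, U, V, W
  1-simplices (24): PQ, PR, PS, PT, PU, PV, PW, QR, QS, QT, QU, QV, QW, RS, RT, RU, RV, ST, SU, SW, TU, TW, UW, VW
  2-simplices (16): PQS, PQT, PRU, PRV, PSW, PTU, PVW, QRT, QRV, QSU, QUW, QVW, RST, RSU, STW, TUW

giving chain groups C_0 ≅ Z^8, C_1 ≅ Z^24, C_2 ≅ Z^16.

∂_1: C_1 → C_0 sends each edge [p,q] (with p < q) to q − p. For instance
  ∂PS = S − P.
This gives a 8×24 integer matrix of rank 7; reducing to Smith normal form yields diagonal entries (1,1,1,1,1,1,1).

Boundary ∂_2: C_2 → C_1 acts by ∂[p,q,r] = [q,r] − [p,r] + [p,q]. For instance
  ∂PRU = RU − PU + PR,
  ∂STW = TW − SW + ST.
As a 24×16 matrix over Z this has rank 15, with invariant factors (1,1,1,1,1,1,1,1,1,1,1,1,1,1,1).

Now H_k = ker ∂_k / im ∂_{k+1}, so:

  H_0: rank C_0 − rank ∂_1 = 8 − 7 = 1, and the invariant factors of ∂_1 are all 1, so H_0 ≅ Z.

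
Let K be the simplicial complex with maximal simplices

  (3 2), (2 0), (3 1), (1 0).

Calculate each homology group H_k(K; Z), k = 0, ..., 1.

H_0 = Z,  H_1 = Z.

Take the total order 0 < 1 < 2 < 3 on the vertex set. Then K (dimension 1) consists of the simplices:

  0-simplices (4): [0], [1], [2], [3]
  1-simplices (4): [0,1], [0,2], [1,3], [2,3]

giving chain groups C_0 ≅ Z^4, C_1 ≅ Z^4.

Boundary ∂_1: C_1 → C_0 is given by ∂[p,q] = [q] − [p].
This gives a 4×4 integer matrix of rank 3; reducing to Smith normal form yields diagonal entries (1,1,1).

Reading off H_k = ker ∂_k / im ∂_{k+1}:

  H_0: rank C_0 − rank ∂_1 = 4 − 3 = 1, and the invariant factors of ∂_1 are all 1, so H_0 = Z.
  H_1: rank ker ∂_1 − rank ∂_2 = (4 − 3) − 0 = 1, and there is no ∂_2, so H_1 = Z.

As a check, the Euler characteristic is 4 − 4 = 0, which agrees with 1 − 1 = 0.
(K is a triangulation of the circle S^1.)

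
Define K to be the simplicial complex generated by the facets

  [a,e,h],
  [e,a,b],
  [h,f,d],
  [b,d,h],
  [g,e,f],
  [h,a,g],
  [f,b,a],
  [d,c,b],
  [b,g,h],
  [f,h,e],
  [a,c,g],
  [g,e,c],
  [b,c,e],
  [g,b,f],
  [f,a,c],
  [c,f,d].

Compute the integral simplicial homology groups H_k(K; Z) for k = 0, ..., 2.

H_0 = Z,  H_1 = Z^2,  H_2 = Z.

Take the total order a < b < c < d < e < f < g < h on the vertex set. Then K (dimension 2) consists of the simplices:

  0-simplices (8): a, b, c, d, e, f, g, h
  1-simplices (24): ab, ac, ae, af, ag, ah, bc, bd, be, bf, bg, bh, cd, ce, cf, cg, df, dh, ef, eg, eh, fg, fh, gh
  2-simplices (16): abe, abf, acf, acg, aeh, agh, bcd, bce, bdh, bfg, bgh, cdf, ceg, dfh, efg, efh

giving chain groups C_0 ≅ Z^8, C_1 ≅ Z^24, C_2 ≅ Z^16.

∂_1: C_1 → C_0 is given by ∂[p,q] = [q] − [p]. For instance
  ∂ae = e − a.
As a 8×24 matrix over Z this has rank 7, with invariant factors (1,1,1,1,1,1,1).

Boundary ∂_2: C_2 → C_1 acts by ∂[p,q,r] = [q,r] − [p,r] + [p,q]. For instance
  ∂acg = cg − ag + ac,
  ∂abe = be − ae + ab.
As a 24×16 matrix over Z this has rank 15, with invariant factors (1,1,1,1,1,1,1,1,1,1,1,1,1,1,1).

Reading off H_k = ker ∂_k / im ∂_{k+1}:

  H_0: rank C_0 − rank ∂_1 = 8 − 7 = 1, and the invariant factors of ∂_1 are all 1, so H_0 ≅ Z.
  H_1: rank ker ∂_1 − rank ∂_2 = (24 − 7) − 15 = 2, and the invariant factors of ∂_2 are all 1, so H_1 ≅ Z^2.
  H_2: rank ker ∂_2 − rank ∂_3 = (16 − 15) − 0 = 1, and there is no ∂_3, so H_2 ≅ Z.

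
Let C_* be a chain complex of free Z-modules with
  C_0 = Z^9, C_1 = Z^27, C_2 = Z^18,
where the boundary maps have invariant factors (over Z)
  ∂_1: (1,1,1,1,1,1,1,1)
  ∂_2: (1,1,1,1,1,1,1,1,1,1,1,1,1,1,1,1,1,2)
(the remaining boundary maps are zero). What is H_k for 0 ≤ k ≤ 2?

H_0: b_0 = 9 − 0 − 8 = 1; torsion from ∂_1 factors > 1: none. So H_0 ≅ Z.
H_1: b_1 = 27 − 8 − 18 = 1; torsion from ∂_2 factors > 1: [2]. So H_1 ≅ Z × Z/2.
H_2: b_2 = 18 − 18 − 0 = 0; torsion from ∂_3 factors > 1: none. So H_2 ≅ 0.

H_0 ≅ Z,  H_1 ≅ Z × Z/2,  H_2 = 0.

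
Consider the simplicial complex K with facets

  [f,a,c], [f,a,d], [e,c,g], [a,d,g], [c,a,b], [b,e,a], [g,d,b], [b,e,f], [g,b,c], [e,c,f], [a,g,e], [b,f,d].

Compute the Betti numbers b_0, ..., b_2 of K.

Order the vertices as a < b < c < d < e < f < g. Listing each simplex with vertices in this order, K has dimension 2 with simplices:

  0-simplices (7): a, b, c, d, e, f, g
  1-simplices (18): ab, ac, ad, ae, af, ag, bc, bd, be, bf, bg, ce, cf, cg, df, dg, ef, eg
  2-simplices (12): abc, abe, acf, adf, adg, aeg, bcg, bdf, bdg, bef, cef, ceg

so the chain groups are C_0 ≅ Z^7, C_1 ≅ Z^18, C_2 ≅ Z^12.

∂_1: C_1 → C_0 maps an edge to its endpoints' difference, ∂[p,q] = q − p. For instance
  ∂ac = c − a.
As a 7×18 matrix over Z this has rank 6, with invariant factors (1,1,1,1,1,1).

∂_2: C_2 → C_1 acts by ∂[p,q,r] = [q,r] − [p,r] + [p,q]. For instance
  ∂cef = ef − cf + ce,
  ∂acf = cf − af + ac.
The 18×12 boundary matrix has rank 12 and Smith normal form diag(1,1,1,1,1,1,1,1,1,1,1,2).

Reading off H_k = ker ∂_k / im ∂_{k+1}:

  H_0: rank C_0 − rank ∂_1 = 7 − 6 = 1, and the invariant factors of ∂_1 are all 1, so H_0 = Z.
  H_1: rank ker ∂_1 − rank ∂_2 = (18 − 6) − 12 = 0, and ∂_2 has invariant factor 2 > 1, so H_1 = Z/2.
  H_2: rank ker ∂_2 − rank ∂_3 = (12 − 12) − 0 = 0, and there is no ∂_3, so H_2 = 0.

Hence the Betti numbers are b_0 = 1, b_1 = 0, b_2 = 0.

b_0 = 1, b_1 = 0, b_2 = 0.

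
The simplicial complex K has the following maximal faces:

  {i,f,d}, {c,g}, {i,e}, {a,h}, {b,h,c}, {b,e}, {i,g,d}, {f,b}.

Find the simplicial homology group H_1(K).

We work with the vertex ordering a < b < c < d < e < f < g < h < i. The simplices of K, each written with vertices in increasing order, are:

  0-simplices (9): a, b, c, d, e, f, g, h, i
  1-simplices (13): ah, bc, be, bf, bh, cg, ch, df, dg, di, ei, fi, gi
  2-simplices (3): bch, dfi, dgi

Hence C_0 ≅ Z^9, C_1 ≅ Z^13, C_2 ≅ Z^3.

Boundary ∂_1: C_1 → C_0 sends each edge [p,q] (with p < q) to q − p. For instance
  ∂gi = i − g.
The 9×13 boundary matrix has rank 8 and Smith normal form diag(1,1,1,1,1,1,1,1).

Boundary ∂_2: C_2 → C_1 acts by ∂[p,q,r] = [q,r] − [p,r] + [p,q]. For instance
  ∂dgi = gi − di + dg,
  ∂dfi = fi − di + df.
This gives a 13×3 integer matrix of rank 3; reducing to Smith normal form yields diagonal entries (1,1,1).

Now H_k = ker ∂_k / im ∂_{k+1}, so:

  H_1: rank ker ∂_1 − rank ∂_2 = (13 − 8) − 3 = 2, and the invariant factors of ∂_2 are all 1, so H_1 ≅ Z^2.

H_1 = Z^2.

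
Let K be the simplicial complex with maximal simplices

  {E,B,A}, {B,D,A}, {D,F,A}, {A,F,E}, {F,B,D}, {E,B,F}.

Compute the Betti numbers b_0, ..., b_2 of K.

b_0 = 1, b_1 = 0, b_2 = 1.

Order the vertices as A < B < D < E < F. Listing each simplex with vertices in this order, K has dimension 2 with simplices:

  0-simplices (5): A, B, D, E, F
  1-simplices (9): AB, AD, AE, AF, BD, BE, BF, DF, EF
  2-simplices (6): ABD, ABE, ADF, AEF, BDF, BEF

so the chain groups are C_0 ≅ Z^5, C_1 ≅ Z^9, C_2 ≅ Z^6.

∂_1: C_1 → C_0 sends each edge [p,q] (with p < q) to q − p. For instance
  ∂EF = F − E.
As a 5×9 matrix over Z this has rank 4, with invariant factors (1,1,1,1).

The boundary map ∂_2: C_2 → C_1 maps a triangle to the signed sum of its edges. For instance
  ∂BDF = DF − BF + BD,
  ∂ABD = BD − AD + AB.
The 9×6 boundary matrix has rank 5 and Smith normal form diag(1,1,1,1,1).

Computing H_k = (kernel of ∂_k) / (image of ∂_{k+1}):

  H_0: rank C_0 − rank ∂_1 = 5 − 4 = 1, and the invariant factors of ∂_1 are all 1, so H_0 = Z.
  H_1: rank ker ∂_1 − rank ∂_2 = (9 − 4) − 5 = 0, and the invariant factors of ∂_2 are all 1, so H_1 = 0.
  H_2: rank ker ∂_2 − rank ∂_3 = (6 − 5) − 0 = 1, and there is no ∂_3, so H_2 = Z.

(K is a triangulation of the 2-sphere S^2.)

Hence the Betti numbers are b_0 = 1, b_1 = 0, b_2 = 1.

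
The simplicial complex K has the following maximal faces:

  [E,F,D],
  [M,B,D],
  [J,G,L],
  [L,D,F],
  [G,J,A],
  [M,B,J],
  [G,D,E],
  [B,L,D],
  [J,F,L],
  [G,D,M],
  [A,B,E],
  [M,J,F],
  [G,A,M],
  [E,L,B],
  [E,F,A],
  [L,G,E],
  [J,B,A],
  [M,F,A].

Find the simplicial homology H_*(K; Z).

Fix the vertex order A < B < D < E < F < G < J < L < M and write every simplex with vertices in increasing order. Then dim K = 2 and the simplices of K are:

  0-simplices (9): A, B, D, E, F, G, J, L, M
  1-simplices (27): AB, AE, AF, AG, AJ, AM, BD, BE, BJ, BL, BM, DE, DF, DG, DL, DM, EF, EG, EL, FJ, FL, FM, GJ, GL, GM, JL, JM
  2-simplices (18): ABE, ABJ, AEF, AFM, AGJ, AGM, BDL, BDM, BEL, BJM, DEF, DEG, DFL, DGM, EGL, FJL, FJM, GJL

giving chain groups C_0 ≅ Z^9, C_1 ≅ Z^27, C_2 ≅ Z^18.

Boundary ∂_1: C_1 → C_0 sends each edge [p,q] (with p < q) to q − p. For instance
  ∂AB = B − A.
As a 9×27 matrix over Z this has rank 8, with invariant factors (1,1,1,1,1,1,1,1).

Boundary ∂_2: C_2 → C_1 acts by ∂[p,q,r] = [q,r] − [p,r] + [p,q]. For instance
  ∂ABJ = BJ − AJ + AB,
  ∂DEG = EG − DG + DE.
The resulting 27×18 matrix has rank 18, and its Smith normal form has invariant factors (1,1,1,1,1,1,1,1,1,1,1,1,1,1,1,1,1,2).

Reading off H_k = ker ∂_k / im ∂_{k+1}:

  H_0: rank C_0 − rank ∂_1 = 9 − 8 = 1, and the invariant factors of ∂_1 are all 1, so H_0 = Z.
  H_1: rank ker ∂_1 − rank ∂_2 = (27 − 8) − 18 = 1, and ∂_2 has invariant factor 2 > 1, so H_1 = Z ⊕ Z/2Z.
  H_2: rank ker ∂_2 − rank ∂_3 = (18 − 18) − 0 = 0, and there is no ∂_3, so H_2 = 0.

As a check, the Euler characteristic is 9 − 27 + 18 = 0, which agrees with 1 − 1 + 0 = 0.

H_0 = Z,  H_1 = Z ⊕ Z/2Z,  H_2 = 0.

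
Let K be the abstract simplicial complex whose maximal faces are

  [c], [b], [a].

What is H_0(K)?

Fix the vertex order a < b < c and write every simplex with vertices in increasing order. Then dim K = 0 and the simplices of K are:

  0-simplices (3): a, b, c

so the chain groups are C_0 ≅ Z^3.

Reading off H_k = ker ∂_k / im ∂_{k+1}:

  H_0: rank C_0 − rank ∂_1 = 3 − 0 = 3, and there is no ∂_1, so H_0 ≅ Z^3.

(K is a triangulation of a set of 3 points.)

H_0 ≅ Z^3.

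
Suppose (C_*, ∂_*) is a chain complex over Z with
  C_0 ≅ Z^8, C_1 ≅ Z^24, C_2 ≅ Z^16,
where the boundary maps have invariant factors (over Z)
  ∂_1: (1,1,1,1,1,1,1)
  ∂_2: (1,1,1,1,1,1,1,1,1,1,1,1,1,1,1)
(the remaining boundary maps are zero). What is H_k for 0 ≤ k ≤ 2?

H_0 = Z,  H_1 = Z^2,  H_2 = Z.

H_0: b_0 = 8 − 0 − 7 = 1; torsion from ∂_1 factors > 1: none. So H_0 = Z.
H_1: b_1 = 24 − 7 − 15 = 2; torsion from ∂_2 factors > 1: none. So H_1 = Z^2.
H_2: b_2 = 16 − 15 − 0 = 1; torsion from ∂_3 factors > 1: none. So H_2 = Z.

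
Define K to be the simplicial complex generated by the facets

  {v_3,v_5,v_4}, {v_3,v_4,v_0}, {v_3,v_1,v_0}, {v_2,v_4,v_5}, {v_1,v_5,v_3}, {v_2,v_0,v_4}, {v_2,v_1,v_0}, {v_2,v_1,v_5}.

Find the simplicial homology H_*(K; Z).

We work with the vertex ordering v_0 < v_1 < v_2 < v_3 < v_4 < v_5. The simplices of K, each written with vertices in increasing order, are:

  0-simplices (6): [v_0], [v_1], [v_2], [v_3], [v_4], [v_5]
  1-simplices (12): [v_0,v_1], [v_0,v_2], [v_0,v_3], [v_0,v_4], [v_1,v_2], [v_1,v_3], [v_1,v_5], [v_2,v_4], [v_2,v_5], [v_3,v_4], [v_3,v_5], [v_4,v_5]
  2-simplices (8): [v_0,v_1,v_2], [v_0,v_1,v_3], [v_0,v_2,v_4], [v_0,v_3,v_4], [v_1,v_2,v_5], [v_1,v_3,v_5], [v_2,v_4,v_5], [v_3,v_4,v_5]

giving chain groups C_0 ≅ Z^6, C_1 ≅ Z^12, C_2 ≅ Z^8.

The boundary map ∂_1: C_1 → C_0 is given by ∂[p,q] = [q] − [p].
This gives a 6×12 integer matrix of rank 5; reducing to Smith normal form yields diagonal entries (1,1,1,1,1).

Boundary ∂_2: C_2 → C_1 acts by ∂[p,q,r] = [q,r] − [p,r] + [p,q]. For instance
  ∂[v_1,v_2,v_5] = [v_2,v_5] − [v_1,v_5] + [v_1,v_2],
  ∂[v_0,v_2,v_4] = [v_2,v_4] − [v_0,v_4] + [v_0,v_2].
The 12×8 boundary matrix has rank 7 and Smith normal form diag(1,1,1,1,1,1,1).

Reading off H_k = ker ∂_k / im ∂_{k+1}:

  H_0: rank C_0 − rank ∂_1 = 6 − 5 = 1, and the invariant factors of ∂_1 are all 1, so H_0 = Z.
  H_1: rank ker ∂_1 − rank ∂_2 = (12 − 5) − 7 = 0, and the invariant factors of ∂_2 are all 1, so H_1 = 0.
  H_2: rank ker ∂_2 − rank ∂_3 = (8 − 7) − 0 = 1, and there is no ∂_3, so H_2 = Z.

H_0 = Z,  H_1 = 0,  H_2 = Z.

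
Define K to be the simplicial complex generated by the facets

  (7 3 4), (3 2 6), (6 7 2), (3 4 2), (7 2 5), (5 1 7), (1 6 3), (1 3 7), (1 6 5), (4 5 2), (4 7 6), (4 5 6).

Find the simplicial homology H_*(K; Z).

Take the total order 1 < 2 < 3 < 4 < 5 < 6 < 7 on the vertex set. Then K (dimension 2) consists of the simplices:

  0-simplices (7): [1], [2], [3], [4], [5], [6], [7]
  1-simplices (18): [1,3], [1,5], [1,6], [1,7], [2,3], [2,4], [2,5], [2,6], [2,7], [3,4], [3,6], [3,7], [4,5], [4,6], [4,7], [5,6], [5,7], [6,7]
  2-simplices (12): [1,3,6], [1,3,7], [1,5,6], [1,5,7], [2,3,4], [2,3,6], [2,4,5], [2,5,7], [2,6,7], [3,4,7], [4,5,6], [4,6,7]

giving chain groups C_0 ≅ Z^7, C_1 ≅ Z^18, C_2 ≅ Z^12.

The boundary map ∂_1: C_1 → C_0 is given by ∂[p,q] = [q] − [p]. For instance
  ∂[5,7] = [7] − [5].
As a 7×18 matrix over Z this has rank 6, with invariant factors (1,1,1,1,1,1).

∂_2: C_2 → C_1 sends each 2-simplex [p,q,r] to [q,r] − [p,r] + [p,q]. For instance
  ∂[2,6,7] = [6,7] − [2,7] + [2,6],
  ∂[1,3,6] = [3,6] − [1,6] + [1,3].
As a 18×12 matrix over Z this has rank 12, with invariant factors (1,1,1,1,1,1,1,1,1,1,1,2).

From H_k ≅ ker(∂_k) / im(∂_{k+1}) we obtain:

  H_0: rank C_0 − rank ∂_1 = 7 − 6 = 1, and the invariant factors of ∂_1 are all 1, so H_0 = Z.
  H_1: rank ker ∂_1 − rank ∂_2 = (18 − 6) − 12 = 0, and ∂_2 has invariant factor 2 > 1, so H_1 = Z/2.
  H_2: rank ker ∂_2 − rank ∂_3 = (12 − 12) − 0 = 0, and there is no ∂_3, so H_2 = 0.

(K is a triangulation of the real projective plane RP^2.)

H_0 ≅ Z,  H_1 ≅ Z/2,  H_2 = 0.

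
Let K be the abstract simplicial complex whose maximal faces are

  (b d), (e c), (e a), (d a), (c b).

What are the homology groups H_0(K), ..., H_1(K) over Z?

H_0 ≅ Z,  H_1 ≅ Z.

We work with the vertex ordering a < b < c < d < e. The simplices of K, each written with vertices in increasing order, are:

  0-simplices (5): a, b, c, d, e
  1-simplices (5): ad, ae, bc, bd, ce

giving chain groups C_0 ≅ Z^5, C_1 ≅ Z^5.

The boundary map ∂_1: C_1 → C_0 is given by ∂[p,q] = [q] − [p]. For instance
  ∂ae = e − a.
This gives a 5×5 integer matrix of rank 4; reducing to Smith normal form yields diagonal entries (1,1,1,1).

Now H_k = ker ∂_k / im ∂_{k+1}, so:

  H_0: rank C_0 − rank ∂_1 = 5 − 4 = 1, and the invariant factors of ∂_1 are all 1, so H_0 ≅ Z.
  H_1: rank ker ∂_1 − rank ∂_2 = (5 − 4) − 0 = 1, and there is no ∂_2, so H_1 ≅ Z.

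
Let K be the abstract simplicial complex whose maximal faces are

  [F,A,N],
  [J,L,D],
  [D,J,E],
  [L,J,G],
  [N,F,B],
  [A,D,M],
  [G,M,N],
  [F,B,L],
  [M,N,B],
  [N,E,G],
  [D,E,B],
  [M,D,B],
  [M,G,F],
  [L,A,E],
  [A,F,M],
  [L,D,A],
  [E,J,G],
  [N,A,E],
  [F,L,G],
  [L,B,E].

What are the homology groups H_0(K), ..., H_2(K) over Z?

Fix the vertex order A < B < D < E < F < G < J < L < M < N and write every simplex with vertices in increasing order. Then dim K = 2 and the simplices of K are:

  0-simplices (10): A, B, D, E, F, G, J, L, M, N
  1-simplices (30): AD, AE, AF, AL, AM, AN, BD, BE, BF, BL, BM, BN, DE, DJ, DL, DM, EG, EJ, EL, EN, FG, FL, FM, FN, GJ, GL, GM, GN, JL, MN
  2-simplices (20): ADL, ADM, AEL, AEN, AFM, AFN, BDE, BDM, BEL, BFL, BFN, BMN, DEJ, DJL, EGJ, EGN, FGL, FGM, GJL, GMN

so the chain groups are C_0 ≅ Z^10, C_1 ≅ Z^30, C_2 ≅ Z^20.

Boundary ∂_1: C_1 → C_0 is given by ∂[p,q] = [q] − [p]. For instance
  ∂AN = N − A.
As a 10×30 matrix over Z this has rank 9, with invariant factors (1,1,1,1,1,1,1,1,1).

Boundary ∂_2: C_2 → C_1 acts by ∂[p,q,r] = [q,r] − [p,r] + [p,q]. For instance
  ∂GMN = MN − GN + GM,
  ∂GJL = JL − GL + GJ.
The resulting 30×20 matrix has rank 20, and its Smith normal form has invariant factors (1,1,1,1,1,1,1,1,1,1,1,1,1,1,1,1,1,1,1,2).

From H_k ≅ ker(∂_k) / im(∂_{k+1}) we obtain:

  H_0: rank C_0 − rank ∂_1 = 10 − 9 = 1, and the invariant factors of ∂_1 are all 1, so H_0 ≅ Z.
  H_1: rank ker ∂_1 − rank ∂_2 = (30 − 9) − 20 = 1, and ∂_2 has invariant factor 2 > 1, so H_1 ≅ Z × Z/2.
  H_2: rank ker ∂_2 − rank ∂_3 = (20 − 20) − 0 = 0, and there is no ∂_3, so H_2 ≅ 0.

As a check, the Euler characteristic is 10 − 30 + 20 = 0, which agrees with 1 − 1 + 0 = 0.

H_0 ≅ Z,  H_1 ≅ Z × Z/2,  H_2 = 0.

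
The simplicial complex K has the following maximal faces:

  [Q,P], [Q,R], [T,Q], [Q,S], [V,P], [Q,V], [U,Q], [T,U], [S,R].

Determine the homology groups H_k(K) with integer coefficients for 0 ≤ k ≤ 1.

Take the total order P < Q < R < S < T < U < V on the vertex set. Then K (dimension 1) consists of the simplices:

  0-simplices (7): P, Q, R, S, T, U, V
  1-simplices (9): PQ, PV, QR, QS, QT, QU, QV, RS, TU

giving chain groups C_0 ≅ Z^7, C_1 ≅ Z^9.

The boundary map ∂_1: C_1 → C_0 maps an edge to its endpoints' difference, ∂[p,q] = q − p.
The resulting 7×9 matrix has rank 6, and its Smith normal form has invariant factors (1,1,1,1,1,1).

Reading off H_k = ker ∂_k / im ∂_{k+1}:

  H_0: rank C_0 − rank ∂_1 = 7 − 6 = 1, and the invariant factors of ∂_1 are all 1, so H_0 = Z.
  H_1: rank ker ∂_1 − rank ∂_2 = (9 − 6) − 0 = 3, and there is no ∂_2, so H_1 = Z^3.

H_0 ≅ Z,  H_1 ≅ Z^3.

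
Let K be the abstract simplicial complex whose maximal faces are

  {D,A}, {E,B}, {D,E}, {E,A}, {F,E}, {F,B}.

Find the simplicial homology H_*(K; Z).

Order the vertices as A < B < D < E < F. Listing each simplex with vertices in this order, K has dimension 1 with simplices:

  0-simplices (5): A, B, D, E, F
  1-simplices (6): AD, AE, BE, BF, DE, EF

giving chain groups C_0 ≅ Z^5, C_1 ≅ Z^6.

∂_1: C_1 → C_0 is given by ∂[p,q] = [q] − [p]. For instance
  ∂AD = D − A.
This gives a 5×6 integer matrix of rank 4; reducing to Smith normal form yields diagonal entries (1,1,1,1).

From H_k ≅ ker(∂_k) / im(∂_{k+1}) we obtain:

  H_0: rank C_0 − rank ∂_1 = 5 − 4 = 1, and the invariant factors of ∂_1 are all 1, so H_0 = Z.
  H_1: rank ker ∂_1 − rank ∂_2 = (6 − 4) − 0 = 2, and there is no ∂_2, so H_1 = Z^2.

H_0 = Z,  H_1 = Z^2.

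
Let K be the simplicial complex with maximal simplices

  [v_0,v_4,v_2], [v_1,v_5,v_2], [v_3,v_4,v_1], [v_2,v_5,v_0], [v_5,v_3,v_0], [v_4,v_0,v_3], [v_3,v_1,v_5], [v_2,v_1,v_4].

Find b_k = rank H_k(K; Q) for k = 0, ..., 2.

Fix the vertex order v_0 < v_1 < v_2 < v_3 < v_4 < v_5 and write every simplex with vertices in increasing order. Then dim K = 2 and the simplices of K are:

  0-simplices (6): [v_0], [v_1], [v_2], [v_3], [v_4], [v_5]
  1-simplices (12): [v_0,v_2], [v_0,v_3], [v_0,v_4], [v_0,v_5], [v_1,v_2], [v_1,v_3], [v_1,v_4], [v_1,v_5], [v_2,v_4], [v_2,v_5], [v_3,v_4], [v_3,v_5]
  2-simplices (8): [v_0,v_2,v_4], [v_0,v_2,v_5], [v_0,v_3,v_4], [v_0,v_3,v_5], [v_1,v_2,v_4], [v_1,v_2,v_5], [v_1,v_3,v_4], [v_1,v_3,v_5]

giving chain groups C_0 ≅ Z^6, C_1 ≅ Z^12, C_2 ≅ Z^8.

∂_1: C_1 → C_0 maps an edge to its endpoints' difference, ∂[p,q] = q − p.
The resulting 6×12 matrix has rank 5, and its Smith normal form has invariant factors (1,1,1,1,1).

∂_2: C_2 → C_1 sends each 2-simplex [p,q,r] to [q,r] − [p,r] + [p,q]. For instance
  ∂[v_0,v_2,v_4] = [v_2,v_4] − [v_0,v_4] + [v_0,v_2],
  ∂[v_0,v_3,v_4] = [v_3,v_4] − [v_0,v_4] + [v_0,v_3].
The 12×8 boundary matrix has rank 7 and Smith normal form diag(1,1,1,1,1,1,1).

From H_k ≅ ker(∂_k) / im(∂_{k+1}) we obtain:

  H_0: rank C_0 − rank ∂_1 = 6 − 5 = 1, and the invariant factors of ∂_1 are all 1, so H_0 = Z.
  H_1: rank ker ∂_1 − rank ∂_2 = (12 − 5) − 7 = 0, and the invariant factors of ∂_2 are all 1, so H_1 = 0.
  H_2: rank ker ∂_2 − rank ∂_3 = (8 − 7) − 0 = 1, and there is no ∂_3, so H_2 = Z.

Hence the Betti numbers are b_0 = 1, b_1 = 0, b_2 = 1.

b_0 = 1, b_1 = 0, b_2 = 1.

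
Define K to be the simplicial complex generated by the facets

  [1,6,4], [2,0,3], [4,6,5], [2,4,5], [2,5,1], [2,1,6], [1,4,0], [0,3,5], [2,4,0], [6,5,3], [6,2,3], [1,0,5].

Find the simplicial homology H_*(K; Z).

We work with the vertex ordering 0 < 1 < 2 < 3 < 4 < 5 < 6. The simplices of K, each written with vertices in increasing order, are:

  0-simplices (7): [0], [1], [2], [3], [4], [5], [6]
  1-simplices (18): [0,1], [0,2], [0,3], [0,4], [0,5], [1,2], [1,4], [1,5], [1,6], [2,3], [2,4], [2,5], [2,6], [3,5], [3,6], [4,5], [4,6], [5,6]
  2-simplices (12): [0,1,4], [0,1,5], [0,2,3], [0,2,4], [0,3,5], [1,2,5], [1,2,6], [1,4,6], [2,3,6], [2,4,5], [3,5,6], [4,5,6]

Hence C_0 ≅ Z^7, C_1 ≅ Z^18, C_2 ≅ Z^12.

∂_1: C_1 → C_0 maps an edge to its endpoints' difference, ∂[p,q] = q − p. For instance
  ∂[5,6] = [6] − [5].
As a 7×18 matrix over Z this has rank 6, with invariant factors (1,1,1,1,1,1).

∂_2: C_2 → C_1 maps a triangle to the signed sum of its edges. For instance
  ∂[0,3,5] = [3,5] − [0,5] + [0,3],
  ∂[0,2,4] = [2,4] − [0,4] + [0,2].
This gives a 18×12 integer matrix of rank 12; reducing to Smith normal form yields diagonal entries (1,1,1,1,1,1,1,1,1,1,1,2).

Computing H_k = (kernel of ∂_k) / (image of ∂_{k+1}):

  H_0: rank C_0 − rank ∂_1 = 7 − 6 = 1, and the invariant factors of ∂_1 are all 1, so H_0 = Z.
  H_1: rank ker ∂_1 − rank ∂_2 = (18 − 6) − 12 = 0, and ∂_2 has invariant factor 2 > 1, so H_1 = Z/2.
  H_2: rank ker ∂_2 − rank ∂_3 = (12 − 12) − 0 = 0, and there is no ∂_3, so H_2 = 0.

H_0 ≅ Z,  H_1 ≅ Z/2,  H_2 = 0.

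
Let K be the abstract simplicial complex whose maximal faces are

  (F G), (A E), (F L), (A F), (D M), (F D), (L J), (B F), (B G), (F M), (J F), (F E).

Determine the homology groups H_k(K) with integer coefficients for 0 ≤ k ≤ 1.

H_0 = Z,  H_1 = Z^4.

Order the vertices as A < B < D < E < F < G < J < L < M. Listing each simplex with vertices in this order, K has dimension 1 with simplices:

  0-simplices (9): A, B, D, E, F, G, J, L, M
  1-simplices (12): AE, AF, BF, BG, DF, DM, EF, FG, FJ, FL, FM, JL

so the chain groups are C_0 ≅ Z^9, C_1 ≅ Z^12.

Boundary ∂_1: C_1 → C_0 maps an edge to its endpoints' difference, ∂[p,q] = q − p. For instance
  ∂DF = F − D.
The 9×12 boundary matrix has rank 8 and Smith normal form diag(1,1,1,1,1,1,1,1).

From H_k ≅ ker(∂_k) / im(∂_{k+1}) we obtain:

  H_0: rank C_0 − rank ∂_1 = 9 − 8 = 1, and the invariant factors of ∂_1 are all 1, so H_0 = Z.
  H_1: rank ker ∂_1 − rank ∂_2 = (12 − 8) − 0 = 4, and there is no ∂_2, so H_1 = Z^4.

(K is a triangulation of a wedge of 4 circles.)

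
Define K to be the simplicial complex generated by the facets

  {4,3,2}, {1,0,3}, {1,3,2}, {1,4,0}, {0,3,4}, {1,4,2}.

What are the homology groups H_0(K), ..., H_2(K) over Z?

H_0 ≅ Z,  H_1 = 0,  H_2 ≅ Z.

We work with the vertex ordering 0 < 1 < 2 < 3 < 4. The simplices of K, each written with vertices in increasing order, are:

  0-simplices (5): [0], [1], [2], [3], [4]
  1-simplices (9): [0,1], [0,3], [0,4], [1,2], [1,3], [1,4], [2,3], [2,4], [3,4]
  2-simplices (6): [0,1,3], [0,1,4], [0,3,4], [1,2,3], [1,2,4], [2,3,4]

so the chain groups are C_0 ≅ Z^5, C_1 ≅ Z^9, C_2 ≅ Z^6.

The boundary map ∂_1: C_1 → C_0 is given by ∂[p,q] = [q] − [p].
The resulting 5×9 matrix has rank 4, and its Smith normal form has invariant factors (1,1,1,1).

The boundary map ∂_2: C_2 → C_1 maps a triangle to the signed sum of its edges. For instance
  ∂[0,1,4] = [1,4] − [0,4] + [0,1],
  ∂[0,1,3] = [1,3] − [0,3] + [0,1].
The resulting 9×6 matrix has rank 5, and its Smith normal form has invariant factors (1,1,1,1,1).

Reading off H_k = ker ∂_k / im ∂_{k+1}:

  H_0: rank C_0 − rank ∂_1 = 5 − 4 = 1, and the invariant factors of ∂_1 are all 1, so H_0 = Z.
  H_1: rank ker ∂_1 − rank ∂_2 = (9 − 4) − 5 = 0, and the invariant factors of ∂_2 are all 1, so H_1 = 0.
  H_2: rank ker ∂_2 − rank ∂_3 = (6 − 5) − 0 = 1, and there is no ∂_3, so H_2 = Z.

As a check, the Euler characteristic is 5 − 9 + 6 = 2, which agrees with 1 − 0 + 1 = 2.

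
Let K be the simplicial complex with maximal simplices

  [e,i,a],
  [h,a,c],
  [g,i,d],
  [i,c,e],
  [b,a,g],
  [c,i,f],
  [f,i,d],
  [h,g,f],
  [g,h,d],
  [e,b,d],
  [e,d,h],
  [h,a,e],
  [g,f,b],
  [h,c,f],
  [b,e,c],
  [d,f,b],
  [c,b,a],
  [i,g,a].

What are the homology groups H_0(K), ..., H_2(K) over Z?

Take the total order a < b < c < d < e < f < g < h < i on the vertex set. Then K (dimension 2) consists of the simplices:

  0-simplices (9): a, b, c, d, e, f, g, h, i
  1-simplices (27): ab, ac, ae, ag, ah, ai, bc, bd, be, bf, bg, ce, cf, ch, ci, de, df, dg, dh, di, eh, ei, fg, fh, fi, gh, gi
  2-simplices (18): abc, abg, ach, aeh, aei, agi, bce, bde, bdf, bfg, cei, cfh, cfi, deh, dfi, dgh, dgi, fgh

Hence C_0 ≅ Z^9, C_1 ≅ Z^27, C_2 ≅ Z^18.

Boundary ∂_1: C_1 → C_0 is given by ∂[p,q] = [q] − [p]. For instance
  ∂ac = c − a.
As a 9×27 matrix over Z this has rank 8, with invariant factors (1,1,1,1,1,1,1,1).

The boundary map ∂_2: C_2 → C_1 maps a triangle to the signed sum of its edges. For instance
  ∂aeh = eh − ah + ae,
  ∂cei = ei − ci + ce.
The resulting 27×18 matrix has rank 18, and its Smith normal form has invariant factors (1,1,1,1,1,1,1,1,1,1,1,1,1,1,1,1,1,2).

From H_k ≅ ker(∂_k) / im(∂_{k+1}) we obtain:

  H_0: rank C_0 − rank ∂_1 = 9 − 8 = 1, and the invariant factors of ∂_1 are all 1, so H_0 ≅ Z.
  H_1: rank ker ∂_1 − rank ∂_2 = (27 − 8) − 18 = 1, and ∂_2 has invariant factor 2 > 1, so H_1 ≅ Z ⊕ Z_2.
  H_2: rank ker ∂_2 − rank ∂_3 = (18 − 18) − 0 = 0, and there is no ∂_3, so H_2 ≅ 0.

H_0 ≅ Z,  H_1 ≅ Z ⊕ Z_2,  H_2 = 0.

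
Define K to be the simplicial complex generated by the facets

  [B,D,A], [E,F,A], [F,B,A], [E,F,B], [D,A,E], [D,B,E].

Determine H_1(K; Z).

H_1 = 0.

Fix the vertex order A < B < D < E < F and write every simplex with vertices in increasing order. Then dim K = 2 and the simplices of K are:

  0-simplices (5): A, B, D, E, F
  1-simplices (9): AB, AD, AE, AF, BD, BE, BF, DE, EF
  2-simplices (6): ABD, ABF, ADE, AEF, BDE, BEF

Hence C_0 ≅ Z^5, C_1 ≅ Z^9, C_2 ≅ Z^6.

∂_1: C_1 → C_0 is given by ∂[p,q] = [q] − [p]. For instance
  ∂AD = D − A.
The 5×9 boundary matrix has rank 4 and Smith normal form diag(1,1,1,1).

Boundary ∂_2: C_2 → C_1 maps a triangle to the signed sum of its edges. For instance
  ∂ADE = DE − AE + AD,
  ∂ABF = BF − AF + AB.
This gives a 9×6 integer matrix of rank 5; reducing to Smith normal form yields diagonal entries (1,1,1,1,1).

Computing H_k = (kernel of ∂_k) / (image of ∂_{k+1}):

  H_1: rank ker ∂_1 − rank ∂_2 = (9 − 4) − 5 = 0, and the invariant factors of ∂_2 are all 1, so H_1 = 0.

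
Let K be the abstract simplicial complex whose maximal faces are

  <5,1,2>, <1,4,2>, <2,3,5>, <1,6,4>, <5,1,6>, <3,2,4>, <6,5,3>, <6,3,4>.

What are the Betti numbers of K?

Order the vertices as 1 < 2 < 3 < 4 < 5 < 6. Listing each simplex with vertices in this order, K has dimension 2 with simplices:

  0-simplices (6): [1], [2], [3], [4], [5], [6]
  1-simplices (12): [1,2], [1,4], [1,5], [1,6], [2,3], [2,4], [2,5], [3,4], [3,5], [3,6], [4,6], [5,6]
  2-simplices (8): [1,2,4], [1,2,5], [1,4,6], [1,5,6], [2,3,4], [2,3,5], [3,4,6], [3,5,6]

giving chain groups C_0 ≅ Z^6, C_1 ≅ Z^12, C_2 ≅ Z^8.

Boundary ∂_1: C_1 → C_0 sends each edge [p,q] (with p < q) to q − p. For instance
  ∂[1,2] = [2] − [1].
The 6×12 boundary matrix has rank 5 and Smith normal form diag(1,1,1,1,1).

∂_2: C_2 → C_1 acts by ∂[p,q,r] = [q,r] − [p,r] + [p,q]. For instance
  ∂[2,3,4] = [3,4] − [2,4] + [2,3],
  ∂[1,4,6] = [4,6] − [1,6] + [1,4].
The 12×8 boundary matrix has rank 7 and Smith normal form diag(1,1,1,1,1,1,1).

From H_k ≅ ker(∂_k) / im(∂_{k+1}) we obtain:

  H_0: rank C_0 − rank ∂_1 = 6 − 5 = 1, and the invariant factors of ∂_1 are all 1, so H_0 ≅ Z.
  H_1: rank ker ∂_1 − rank ∂_2 = (12 − 5) − 7 = 0, and the invariant factors of ∂_2 are all 1, so H_1 ≅ 0.
  H_2: rank ker ∂_2 − rank ∂_3 = (8 − 7) − 0 = 1, and there is no ∂_3, so H_2 ≅ Z.

As a check, the Euler characteristic is 6 − 12 + 8 = 2, which agrees with 1 − 0 + 1 = 2.

Hence the Betti numbers are b_0 = 1, b_1 = 0, b_2 = 1.

b_0 = 1, b_1 = 0, b_2 = 1.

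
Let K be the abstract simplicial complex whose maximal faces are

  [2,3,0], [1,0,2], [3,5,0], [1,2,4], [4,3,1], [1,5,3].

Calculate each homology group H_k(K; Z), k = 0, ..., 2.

H_0 ≅ Z,  H_1 ≅ Z,  H_2 = 0.

Fix the vertex order 0 < 1 < 2 < 3 < 4 < 5 and write every simplex with vertices in increasing order. Then dim K = 2 and the simplices of K are:

  0-simplices (6): [0], [1], [2], [3], [4], [5]
  1-simplices (12): [0,1], [0,2], [0,3], [0,5], [1,2], [1,3], [1,4], [1,5], [2,3], [2,4], [3,4], [3,5]
  2-simplices (6): [0,1,2], [0,2,3], [0,3,5], [1,2,4], [1,3,4], [1,3,5]

so the chain groups are C_0 ≅ Z^6, C_1 ≅ Z^12, C_2 ≅ Z^6.

Boundary ∂_1: C_1 → C_0 maps an edge to its endpoints' difference, ∂[p,q] = q − p.
The resulting 6×12 matrix has rank 5, and its Smith normal form has invariant factors (1,1,1,1,1).

∂_2: C_2 → C_1 sends each 2-simplex [p,q,r] to [q,r] − [p,r] + [p,q]. For instance
  ∂[1,3,5] = [3,5] − [1,5] + [1,3],
  ∂[0,3,5] = [3,5] − [0,5] + [0,3].
This gives a 12×6 integer matrix of rank 6; reducing to Smith normal form yields diagonal entries (1,1,1,1,1,1).

From H_k ≅ ker(∂_k) / im(∂_{k+1}) we obtain:

  H_0: rank C_0 − rank ∂_1 = 6 − 5 = 1, and the invariant factors of ∂_1 are all 1, so H_0 ≅ Z.
  H_1: rank ker ∂_1 − rank ∂_2 = (12 − 5) − 6 = 1, and the invariant factors of ∂_2 are all 1, so H_1 ≅ Z.
  H_2: rank ker ∂_2 − rank ∂_3 = (6 − 6) − 0 = 0, and there is no ∂_3, so H_2 ≅ 0.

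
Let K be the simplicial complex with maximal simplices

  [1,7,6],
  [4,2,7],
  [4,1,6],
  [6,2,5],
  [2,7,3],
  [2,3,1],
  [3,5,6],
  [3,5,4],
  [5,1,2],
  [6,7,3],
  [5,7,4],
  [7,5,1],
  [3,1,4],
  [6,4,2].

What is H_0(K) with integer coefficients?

H_0 ≅ Z.

Take the total order 1 < 2 < 3 < 4 < 5 < 6 < 7 on the vertex set. Then K (dimension 2) consists of the simplices:

  0-simplices (7): [1], [2], [3], [4], [5], [6], [7]
  1-simplices (21): [1,2], [1,3], [1,4], [1,5], [1,6], [1,7], [2,3], [2,4], [2,5], [2,6], [2,7], [3,4], [3,5], [3,6], [3,7], [4,5], [4,6], [4,7], [5,6], [5,7], [6,7]
  2-simplices (14): [1,2,3], [1,2,5], [1,3,4], [1,4,6], [1,5,7], [1,6,7], [2,3,7], [2,4,6], [2,4,7], [2,5,6], [3,4,5], [3,5,6], [3,6,7], [4,5,7]

Hence C_0 ≅ Z^7, C_1 ≅ Z^21, C_2 ≅ Z^14.

The boundary map ∂_1: C_1 → C_0 sends each edge [p,q] (with p < q) to q − p.
This gives a 7×21 integer matrix of rank 6; reducing to Smith normal form yields diagonal entries (1,1,1,1,1,1).

The boundary map ∂_2: C_2 → C_1 maps a triangle to the signed sum of its edges. For instance
  ∂[1,4,6] = [4,6] − [1,6] + [1,4],
  ∂[2,3,7] = [3,7] − [2,7] + [2,3].
The 21×14 boundary matrix has rank 13 and Smith normal form diag(1,1,1,1,1,1,1,1,1,1,1,1,1).

Now H_k = ker ∂_k / im ∂_{k+1}, so:

  H_0: rank C_0 − rank ∂_1 = 7 − 6 = 1, and the invariant factors of ∂_1 are all 1, so H_0 = Z.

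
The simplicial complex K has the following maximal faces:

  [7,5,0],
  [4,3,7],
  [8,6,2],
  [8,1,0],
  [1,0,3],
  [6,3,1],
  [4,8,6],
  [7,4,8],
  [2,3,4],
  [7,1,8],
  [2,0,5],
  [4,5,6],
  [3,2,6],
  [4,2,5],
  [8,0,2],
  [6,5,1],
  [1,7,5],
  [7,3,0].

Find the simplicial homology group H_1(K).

H_1 = Z ⊕ Z_2.

Take the total order 0 < 1 < 2 < 3 < 4 < 5 < 6 < 7 < 8 on the vertex set. Then K (dimension 2) consists of the simplices:

  0-simplices (9): [0], [1], [2], [3], [4], [5], [6], [7], [8]
  1-simplices (27): (27 of them)
  2-simplices (18): [0,1,3], [0,1,8], [0,2,5], [0,2,8], [0,3,7], [0,5,7], [1,3,6], [1,5,6], [1,5,7], [1,7,8], [2,3,4], [2,3,6], [2,4,5], [2,6,8], [3,4,7], [4,5,6], [4,6,8], [4,7,8]

so the chain groups are C_0 ≅ Z^9, C_1 ≅ Z^27, C_2 ≅ Z^18.

∂_1: C_1 → C_0 is given by ∂[p,q] = [q] − [p].
The 9×27 boundary matrix has rank 8 and Smith normal form diag(1,1,1,1,1,1,1,1).

Boundary ∂_2: C_2 → C_1 acts by ∂[p,q,r] = [q,r] − [p,r] + [p,q]. For instance
  ∂[0,3,7] = [3,7] − [0,7] + [0,3],
  ∂[4,6,8] = [6,8] − [4,8] + [4,6].
As a 27×18 matrix over Z this has rank 18, with invariant factors (1,1,1,1,1,1,1,1,1,1,1,1,1,1,1,1,1,2).

Computing H_k = (kernel of ∂_k) / (image of ∂_{k+1}):

  H_1: rank ker ∂_1 − rank ∂_2 = (27 − 8) − 18 = 1, and ∂_2 has invariant factor 2 > 1, so H_1 ≅ Z ⊕ Z_2.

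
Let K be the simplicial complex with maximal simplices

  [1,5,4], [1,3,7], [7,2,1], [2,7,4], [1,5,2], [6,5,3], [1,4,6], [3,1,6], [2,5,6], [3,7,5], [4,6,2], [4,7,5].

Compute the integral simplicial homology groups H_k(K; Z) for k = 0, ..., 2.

K has 7 vertices, 18 edges, 12 triangles.
rank ∂_0 = 0, rank ∂_1 = 6 ⇒ b_0 = 7 − 0 − 6 = 1; all invariant factors of ∂_1 are 1 so no torsion. So H_0 = Z.
rank ∂_1 = 6, rank ∂_2 = 12 ⇒ b_1 = 18 − 6 − 12 = 0; ∂_2 has invariant factor(s) [2] giving torsion. So H_1 = Z/2.
rank ∂_2 = 12, rank ∂_3 = 0 ⇒ b_2 = 12 − 12 − 0 = 0. So H_2 = 0.

H_0 = Z,  H_1 = Z/2,  H_2 = 0.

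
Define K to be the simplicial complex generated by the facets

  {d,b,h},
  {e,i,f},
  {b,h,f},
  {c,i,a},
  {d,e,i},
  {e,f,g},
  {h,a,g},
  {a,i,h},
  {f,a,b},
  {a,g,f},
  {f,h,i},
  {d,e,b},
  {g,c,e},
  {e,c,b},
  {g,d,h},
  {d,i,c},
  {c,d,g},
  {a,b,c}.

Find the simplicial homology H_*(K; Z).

H_0 = Z,  H_1 = Z ⊕ Z/2,  H_2 = 0.

Fix the vertex order a < b < c < d < e < f < g < h < i and write every simplex with vertices in increasing order. Then dim K = 2 and the simplices of K are:

  0-simplices (9): a, b, c, d, e, f, g, h, i
  1-simplices (27): ab, ac, af, ag, ah, ai, bc, bd, be, bf, bh, cd, ce, cg, ci, de, dg, dh, di, ef, eg, ei, fg, fh, fi, gh, hi
  2-simplices (18): abc, abf, aci, afg, agh, ahi, bce, bde, bdh, bfh, cdg, cdi, ceg, dei, dgh, efg, efi, fhi

so the chain groups are C_0 ≅ Z^9, C_1 ≅ Z^27, C_2 ≅ Z^18.

∂_1: C_1 → C_0 maps an edge to its endpoints' difference, ∂[p,q] = q − p.
The resulting 9×27 matrix has rank 8, and its Smith normal form has invariant factors (1,1,1,1,1,1,1,1).

The boundary map ∂_2: C_2 → C_1 acts by ∂[p,q,r] = [q,r] − [p,r] + [p,q]. For instance
  ∂agh = gh − ah + ag,
  ∂cdg = dg − cg + cd.
The resulting 27×18 matrix has rank 18, and its Smith normal form has invariant factors (1,1,1,1,1,1,1,1,1,1,1,1,1,1,1,1,1,2).

Now H_k = ker ∂_k / im ∂_{k+1}, so:

  H_0: rank C_0 − rank ∂_1 = 9 − 8 = 1, and the invariant factors of ∂_1 are all 1, so H_0 ≅ Z.
  H_1: rank ker ∂_1 − rank ∂_2 = (27 − 8) − 18 = 1, and ∂_2 has invariant factor 2 > 1, so H_1 ≅ Z ⊕ Z/2.
  H_2: rank ker ∂_2 − rank ∂_3 = (18 − 18) − 0 = 0, and there is no ∂_3, so H_2 ≅ 0.

(K is a triangulation of the Klein bottle.)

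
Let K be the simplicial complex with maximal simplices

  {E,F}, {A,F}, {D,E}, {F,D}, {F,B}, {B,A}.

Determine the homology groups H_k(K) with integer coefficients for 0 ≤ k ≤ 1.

H_0 = Z,  H_1 = Z^2.

Fix the vertex order A < B < D < E < F and write every simplex with vertices in increasing order. Then dim K = 1 and the simplices of K are:

  0-simplices (5): A, B, D, E, F
  1-simplices (6): AB, AF, BF, DE, DF, EF

Hence C_0 ≅ Z^5, C_1 ≅ Z^6.

∂_1: C_1 → C_0 maps an edge to its endpoints' difference, ∂[p,q] = q − p. For instance
  ∂DF = F − D.
The resulting 5×6 matrix has rank 4, and its Smith normal form has invariant factors (1,1,1,1).

Reading off H_k = ker ∂_k / im ∂_{k+1}:

  H_0: rank C_0 − rank ∂_1 = 5 − 4 = 1, and the invariant factors of ∂_1 are all 1, so H_0 ≅ Z.
  H_1: rank ker ∂_1 − rank ∂_2 = (6 − 4) − 0 = 2, and there is no ∂_2, so H_1 ≅ Z^2.

As a check, the Euler characteristic is 5 − 6 = -1, which agrees with 1 − 2 = -1.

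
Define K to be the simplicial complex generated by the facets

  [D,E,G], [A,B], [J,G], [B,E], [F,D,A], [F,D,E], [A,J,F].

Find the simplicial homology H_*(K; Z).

Take the total order A < B < D < E < F < G < J on the vertex set. Then K (dimension 2) consists of the simplices:

  0-simplices (7): A, B, D, E, F, G, J
  1-simplices (12): AB, AD, AF, AJ, BE, DE, DF, DG, EF, EG, FJ, GJ
  2-simplices (4): ADF, AFJ, DEF, DEG

so the chain groups are C_0 ≅ Z^7, C_1 ≅ Z^12, C_2 ≅ Z^4.

The boundary map ∂_1: C_1 → C_0 is given by ∂[p,q] = [q] − [p]. For instance
  ∂AD = D − A.
The 7×12 boundary matrix has rank 6 and Smith normal form diag(1,1,1,1,1,1).

∂_2: C_2 → C_1 sends each 2-simplex [p,q,r] to [q,r] − [p,r] + [p,q]. For instance
  ∂DEF = EF − DF + DE,
  ∂ADF = DF − AF + AD.
The resulting 12×4 matrix has rank 4, and its Smith normal form has invariant factors (1,1,1,1).

Reading off H_k = ker ∂_k / im ∂_{k+1}:

  H_0: rank C_0 − rank ∂_1 = 7 − 6 = 1, and the invariant factors of ∂_1 are all 1, so H_0 = Z.
  H_1: rank ker ∂_1 − rank ∂_2 = (12 − 6) − 4 = 2, and the invariant factors of ∂_2 are all 1, so H_1 = Z^2.
  H_2: rank ker ∂_2 − rank ∂_3 = (4 − 4) − 0 = 0, and there is no ∂_3, so H_2 = 0.

As a check, the Euler characteristic is 7 − 12 + 4 = -1, which agrees with 1 − 2 + 0 = -1.

H_0 = Z,  H_1 = Z^2,  H_2 = 0.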